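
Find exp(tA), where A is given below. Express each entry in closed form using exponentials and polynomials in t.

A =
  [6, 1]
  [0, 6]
e^{tA} =
  [exp(6*t), t*exp(6*t)]
  [0, exp(6*t)]

Strategy: write A = P · J · P⁻¹ where J is a Jordan canonical form, so e^{tA} = P · e^{tJ} · P⁻¹, and e^{tJ} can be computed block-by-block.

A has Jordan form
J =
  [6, 1]
  [0, 6]
(up to reordering of blocks).

Per-block formulas:
  For a 2×2 Jordan block J_2(6): exp(t · J_2(6)) = e^(6t)·(I + t·N), where N is the 2×2 nilpotent shift.

After assembling e^{tJ} and conjugating by P, we get:

e^{tA} =
  [exp(6*t), t*exp(6*t)]
  [0, exp(6*t)]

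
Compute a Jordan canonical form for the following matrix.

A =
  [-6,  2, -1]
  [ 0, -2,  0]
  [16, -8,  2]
J_2(-2) ⊕ J_1(-2)

The characteristic polynomial is
  det(x·I − A) = x^3 + 6*x^2 + 12*x + 8 = (x + 2)^3

Eigenvalues and multiplicities (the geometric multiplicity of λ is n − rank(A − λI), which equals the number of Jordan blocks for λ):
  λ = -2: algebraic multiplicity = 3, geometric multiplicity = 2

Determining the block sizes for each eigenvalue:
  λ = -2: 2 blocks summing to 3 forces exactly one block of size 2 and the rest size 1 → block sizes [2, 1]

Assembling the blocks gives a Jordan form
J =
  [-2,  1,  0]
  [ 0, -2,  0]
  [ 0,  0, -2]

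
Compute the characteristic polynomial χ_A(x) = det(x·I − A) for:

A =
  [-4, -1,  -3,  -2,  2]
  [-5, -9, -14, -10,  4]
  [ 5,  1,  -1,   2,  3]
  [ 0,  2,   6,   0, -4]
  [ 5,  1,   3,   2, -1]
x^5 + 15*x^4 + 80*x^3 + 160*x^2 - 256

Expanding det(x·I − A) (e.g. by cofactor expansion or by noting that A is similar to its Jordan form J, which has the same characteristic polynomial as A) gives
  χ_A(x) = x^5 + 15*x^4 + 80*x^3 + 160*x^2 - 256
which factors as (x - 1)*(x + 4)^4. The eigenvalues (with algebraic multiplicities) are λ = -4 with multiplicity 4, λ = 1 with multiplicity 1.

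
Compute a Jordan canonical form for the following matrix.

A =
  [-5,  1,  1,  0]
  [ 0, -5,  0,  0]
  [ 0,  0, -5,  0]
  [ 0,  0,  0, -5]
J_2(-5) ⊕ J_1(-5) ⊕ J_1(-5)

The characteristic polynomial is
  det(x·I − A) = x^4 + 20*x^3 + 150*x^2 + 500*x + 625 = (x + 5)^4

Eigenvalues and multiplicities (the geometric multiplicity of λ is n − rank(A − λI), which equals the number of Jordan blocks for λ):
  λ = -5: algebraic multiplicity = 4, geometric multiplicity = 3

Determining the block sizes for each eigenvalue:
  λ = -5: 3 blocks summing to 4 forces exactly one block of size 2 and the rest size 1 → block sizes [2, 1, 1]

Assembling the blocks gives a Jordan form
J =
  [-5,  1,  0,  0]
  [ 0, -5,  0,  0]
  [ 0,  0, -5,  0]
  [ 0,  0,  0, -5]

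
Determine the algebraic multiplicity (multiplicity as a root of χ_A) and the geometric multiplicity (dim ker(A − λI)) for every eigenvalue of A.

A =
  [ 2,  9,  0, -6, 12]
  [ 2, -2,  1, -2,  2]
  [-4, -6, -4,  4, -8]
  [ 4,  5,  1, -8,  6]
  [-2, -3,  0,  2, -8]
λ = -4: alg = 5, geom = 3

Step 1 — factor the characteristic polynomial to read off the algebraic multiplicities:
  χ_A(x) = (x + 4)^5

Step 2 — compute geometric multiplicities via the rank-nullity identity g(λ) = n − rank(A − λI):
  rank(A − (-4)·I) = 2, so dim ker(A − (-4)·I) = n − 2 = 3

Summary:
  λ = -4: algebraic multiplicity = 5, geometric multiplicity = 3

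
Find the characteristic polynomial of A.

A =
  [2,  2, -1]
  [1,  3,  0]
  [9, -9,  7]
x^3 - 12*x^2 + 48*x - 64

Expanding det(x·I − A) (e.g. by cofactor expansion or by noting that A is similar to its Jordan form J, which has the same characteristic polynomial as A) gives
  χ_A(x) = x^3 - 12*x^2 + 48*x - 64
which factors as (x - 4)^3. The eigenvalues (with algebraic multiplicities) are λ = 4 with multiplicity 3.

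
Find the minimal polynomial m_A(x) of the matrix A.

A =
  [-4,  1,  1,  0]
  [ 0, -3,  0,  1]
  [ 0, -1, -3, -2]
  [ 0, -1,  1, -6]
x^3 + 12*x^2 + 48*x + 64

The characteristic polynomial is χ_A(x) = (x + 4)^4, so the eigenvalues are known. The minimal polynomial is
  m_A(x) = Π_λ (x − λ)^{k_λ}
where k_λ is the size of the *largest* Jordan block for λ (equivalently, the smallest k with (A − λI)^k v = 0 for every generalised eigenvector v of λ).

  λ = -4: largest Jordan block has size 3, contributing (x + 4)^3

So m_A(x) = (x + 4)^3 = x^3 + 12*x^2 + 48*x + 64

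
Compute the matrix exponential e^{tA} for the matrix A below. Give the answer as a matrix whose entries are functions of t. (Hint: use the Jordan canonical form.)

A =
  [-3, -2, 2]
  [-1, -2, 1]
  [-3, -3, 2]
e^{tA} =
  [-2*t*exp(-t) + exp(-t), -2*t*exp(-t), 2*t*exp(-t)]
  [-t*exp(-t), -t*exp(-t) + exp(-t), t*exp(-t)]
  [-3*t*exp(-t), -3*t*exp(-t), 3*t*exp(-t) + exp(-t)]

Strategy: write A = P · J · P⁻¹ where J is a Jordan canonical form, so e^{tA} = P · e^{tJ} · P⁻¹, and e^{tJ} can be computed block-by-block.

A has Jordan form
J =
  [-1,  1,  0]
  [ 0, -1,  0]
  [ 0,  0, -1]
(up to reordering of blocks).

Per-block formulas:
  For a 2×2 Jordan block J_2(-1): exp(t · J_2(-1)) = e^(-1t)·(I + t·N), where N is the 2×2 nilpotent shift.
  For a 1×1 block at λ = -1: exp(t · [-1]) = [e^(-1t)].

After assembling e^{tJ} and conjugating by P, we get:

e^{tA} =
  [-2*t*exp(-t) + exp(-t), -2*t*exp(-t), 2*t*exp(-t)]
  [-t*exp(-t), -t*exp(-t) + exp(-t), t*exp(-t)]
  [-3*t*exp(-t), -3*t*exp(-t), 3*t*exp(-t) + exp(-t)]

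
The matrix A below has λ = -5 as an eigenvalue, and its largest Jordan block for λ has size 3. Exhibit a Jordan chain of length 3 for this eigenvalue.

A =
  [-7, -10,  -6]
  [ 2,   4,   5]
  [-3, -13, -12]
A Jordan chain for λ = -5 of length 3:
v_1 = (2, -1, 1)ᵀ
v_2 = (-2, 2, -3)ᵀ
v_3 = (1, 0, 0)ᵀ

Let N = A − (-5)·I. We want v_3 with N^3 v_3 = 0 but N^2 v_3 ≠ 0; then v_{j-1} := N · v_j for j = 3, …, 2.

Pick v_3 = (1, 0, 0)ᵀ.
Then v_2 = N · v_3 = (-2, 2, -3)ᵀ.
Then v_1 = N · v_2 = (2, -1, 1)ᵀ.

Sanity check: (A − (-5)·I) v_1 = (0, 0, 0)ᵀ = 0. ✓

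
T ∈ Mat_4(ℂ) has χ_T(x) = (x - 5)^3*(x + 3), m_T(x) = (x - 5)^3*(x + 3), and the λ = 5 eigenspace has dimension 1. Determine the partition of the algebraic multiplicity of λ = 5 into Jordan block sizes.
Block sizes for λ = 5: [3]

Step 1 — from the characteristic polynomial, algebraic multiplicity of λ = 5 is 3. From dim ker(T − (5)·I) = 1, there are exactly 1 Jordan blocks for λ = 5.
Step 2 — from the minimal polynomial, the factor (x − 5)^3 tells us the largest block for λ = 5 has size 3.
Step 3 — with total size 3, 1 blocks, and largest block 3, the block sizes (in nonincreasing order) are [3].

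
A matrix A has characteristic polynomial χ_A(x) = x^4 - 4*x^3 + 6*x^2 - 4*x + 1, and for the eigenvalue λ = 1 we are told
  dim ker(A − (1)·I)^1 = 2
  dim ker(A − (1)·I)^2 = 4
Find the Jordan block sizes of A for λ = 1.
Block sizes for λ = 1: [2, 2]

From the dimensions of kernels of powers, the number of Jordan blocks of size at least j is d_j − d_{j−1} where d_j = dim ker(N^j) (with d_0 = 0). Computing the differences gives [2, 2].
The number of blocks of size exactly k is (#blocks of size ≥ k) − (#blocks of size ≥ k + 1), so the partition is: 2 block(s) of size 2.
In nonincreasing order the block sizes are [2, 2].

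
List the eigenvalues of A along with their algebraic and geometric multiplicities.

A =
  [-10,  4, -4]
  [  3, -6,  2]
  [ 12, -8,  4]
λ = -4: alg = 3, geom = 2

Step 1 — factor the characteristic polynomial to read off the algebraic multiplicities:
  χ_A(x) = (x + 4)^3

Step 2 — compute geometric multiplicities via the rank-nullity identity g(λ) = n − rank(A − λI):
  rank(A − (-4)·I) = 1, so dim ker(A − (-4)·I) = n − 1 = 2

Summary:
  λ = -4: algebraic multiplicity = 3, geometric multiplicity = 2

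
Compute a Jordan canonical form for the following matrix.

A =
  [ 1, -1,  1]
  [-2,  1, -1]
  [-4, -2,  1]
J_3(1)

The characteristic polynomial is
  det(x·I − A) = x^3 - 3*x^2 + 3*x - 1 = (x - 1)^3

Eigenvalues and multiplicities (the geometric multiplicity of λ is n − rank(A − λI), which equals the number of Jordan blocks for λ):
  λ = 1: algebraic multiplicity = 3, geometric multiplicity = 1

Determining the block sizes for each eigenvalue:
  λ = 1: one block (gm = 1), so the single block has size am = 3 → block sizes [3]

Assembling the blocks gives a Jordan form
J =
  [1, 1, 0]
  [0, 1, 1]
  [0, 0, 1]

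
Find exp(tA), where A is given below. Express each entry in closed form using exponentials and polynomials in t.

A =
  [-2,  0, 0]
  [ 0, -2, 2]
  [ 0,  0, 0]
e^{tA} =
  [exp(-2*t), 0, 0]
  [0, exp(-2*t), 1 - exp(-2*t)]
  [0, 0, 1]

Strategy: write A = P · J · P⁻¹ where J is a Jordan canonical form, so e^{tA} = P · e^{tJ} · P⁻¹, and e^{tJ} can be computed block-by-block.

A has Jordan form
J =
  [-2,  0, 0]
  [ 0, -2, 0]
  [ 0,  0, 0]
(up to reordering of blocks).

Per-block formulas:
  For a 1×1 block at λ = -2: exp(t · [-2]) = [e^(-2t)].
  For a 1×1 block at λ = 0: exp(t · [0]) = [e^(0t)].

After assembling e^{tJ} and conjugating by P, we get:

e^{tA} =
  [exp(-2*t), 0, 0]
  [0, exp(-2*t), 1 - exp(-2*t)]
  [0, 0, 1]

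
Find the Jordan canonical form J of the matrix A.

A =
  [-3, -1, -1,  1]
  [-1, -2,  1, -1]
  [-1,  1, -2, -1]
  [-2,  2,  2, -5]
J_3(-3) ⊕ J_1(-3)

The characteristic polynomial is
  det(x·I − A) = x^4 + 12*x^3 + 54*x^2 + 108*x + 81 = (x + 3)^4

Eigenvalues and multiplicities (the geometric multiplicity of λ is n − rank(A − λI), which equals the number of Jordan blocks for λ):
  λ = -3: algebraic multiplicity = 4, geometric multiplicity = 2

Determining the block sizes for each eigenvalue:
  λ = -3: with am = 4 and gm = 2, the partition is not yet determined (e.g. several partitions of 4 into 2 parts exist). Let N = A − (-3)·I. Computing rank(N^1) = 2, rank(N^2) = 1, rank(N^3) = 0; the number of blocks of size ≥ j is rank(N^{j−1}) − rank(N^j), giving [2, 1, 1]. So we have 1 block(s) of size 3, 1 block(s) of size 1 → block sizes [3, 1]

Assembling the blocks gives a Jordan form
J =
  [-3,  1,  0,  0]
  [ 0, -3,  1,  0]
  [ 0,  0, -3,  0]
  [ 0,  0,  0, -3]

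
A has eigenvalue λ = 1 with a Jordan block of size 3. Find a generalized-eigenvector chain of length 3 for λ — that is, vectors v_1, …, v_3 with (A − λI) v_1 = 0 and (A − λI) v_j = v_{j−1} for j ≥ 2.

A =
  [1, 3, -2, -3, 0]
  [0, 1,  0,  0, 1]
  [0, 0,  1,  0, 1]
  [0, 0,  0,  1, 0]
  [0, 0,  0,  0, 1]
A Jordan chain for λ = 1 of length 3:
v_1 = (1, 0, 0, 0, 0)ᵀ
v_2 = (0, 1, 1, 0, 0)ᵀ
v_3 = (0, 0, 0, 0, 1)ᵀ

Let N = A − (1)·I. We want v_3 with N^3 v_3 = 0 but N^2 v_3 ≠ 0; then v_{j-1} := N · v_j for j = 3, …, 2.

Pick v_3 = (0, 0, 0, 0, 1)ᵀ.
Then v_2 = N · v_3 = (0, 1, 1, 0, 0)ᵀ.
Then v_1 = N · v_2 = (1, 0, 0, 0, 0)ᵀ.

Sanity check: (A − (1)·I) v_1 = (0, 0, 0, 0, 0)ᵀ = 0. ✓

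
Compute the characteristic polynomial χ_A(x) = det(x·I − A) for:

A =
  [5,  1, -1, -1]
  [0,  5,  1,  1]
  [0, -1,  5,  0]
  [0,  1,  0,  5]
x^4 - 20*x^3 + 150*x^2 - 500*x + 625

Expanding det(x·I − A) (e.g. by cofactor expansion or by noting that A is similar to its Jordan form J, which has the same characteristic polynomial as A) gives
  χ_A(x) = x^4 - 20*x^3 + 150*x^2 - 500*x + 625
which factors as (x - 5)^4. The eigenvalues (with algebraic multiplicities) are λ = 5 with multiplicity 4.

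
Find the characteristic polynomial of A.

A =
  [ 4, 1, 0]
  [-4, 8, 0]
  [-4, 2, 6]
x^3 - 18*x^2 + 108*x - 216

Expanding det(x·I − A) (e.g. by cofactor expansion or by noting that A is similar to its Jordan form J, which has the same characteristic polynomial as A) gives
  χ_A(x) = x^3 - 18*x^2 + 108*x - 216
which factors as (x - 6)^3. The eigenvalues (with algebraic multiplicities) are λ = 6 with multiplicity 3.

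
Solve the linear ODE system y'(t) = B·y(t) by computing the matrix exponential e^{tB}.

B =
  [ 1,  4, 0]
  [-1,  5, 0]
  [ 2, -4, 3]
e^{tB} =
  [-2*t*exp(3*t) + exp(3*t), 4*t*exp(3*t), 0]
  [-t*exp(3*t), 2*t*exp(3*t) + exp(3*t), 0]
  [2*t*exp(3*t), -4*t*exp(3*t), exp(3*t)]

Strategy: write B = P · J · P⁻¹ where J is a Jordan canonical form, so e^{tB} = P · e^{tJ} · P⁻¹, and e^{tJ} can be computed block-by-block.

B has Jordan form
J =
  [3, 1, 0]
  [0, 3, 0]
  [0, 0, 3]
(up to reordering of blocks).

Per-block formulas:
  For a 1×1 block at λ = 3: exp(t · [3]) = [e^(3t)].
  For a 2×2 Jordan block J_2(3): exp(t · J_2(3)) = e^(3t)·(I + t·N), where N is the 2×2 nilpotent shift.

After assembling e^{tJ} and conjugating by P, we get:

e^{tB} =
  [-2*t*exp(3*t) + exp(3*t), 4*t*exp(3*t), 0]
  [-t*exp(3*t), 2*t*exp(3*t) + exp(3*t), 0]
  [2*t*exp(3*t), -4*t*exp(3*t), exp(3*t)]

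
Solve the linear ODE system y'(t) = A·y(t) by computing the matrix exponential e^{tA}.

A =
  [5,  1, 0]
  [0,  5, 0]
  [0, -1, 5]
e^{tA} =
  [exp(5*t), t*exp(5*t), 0]
  [0, exp(5*t), 0]
  [0, -t*exp(5*t), exp(5*t)]

Strategy: write A = P · J · P⁻¹ where J is a Jordan canonical form, so e^{tA} = P · e^{tJ} · P⁻¹, and e^{tJ} can be computed block-by-block.

A has Jordan form
J =
  [5, 1, 0]
  [0, 5, 0]
  [0, 0, 5]
(up to reordering of blocks).

Per-block formulas:
  For a 2×2 Jordan block J_2(5): exp(t · J_2(5)) = e^(5t)·(I + t·N), where N is the 2×2 nilpotent shift.
  For a 1×1 block at λ = 5: exp(t · [5]) = [e^(5t)].

After assembling e^{tJ} and conjugating by P, we get:

e^{tA} =
  [exp(5*t), t*exp(5*t), 0]
  [0, exp(5*t), 0]
  [0, -t*exp(5*t), exp(5*t)]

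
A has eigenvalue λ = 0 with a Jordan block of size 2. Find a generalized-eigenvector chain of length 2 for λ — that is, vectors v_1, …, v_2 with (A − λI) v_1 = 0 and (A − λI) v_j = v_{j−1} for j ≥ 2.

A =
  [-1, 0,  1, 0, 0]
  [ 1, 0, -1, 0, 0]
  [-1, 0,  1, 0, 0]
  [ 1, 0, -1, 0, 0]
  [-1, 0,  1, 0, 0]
A Jordan chain for λ = 0 of length 2:
v_1 = (-1, 1, -1, 1, -1)ᵀ
v_2 = (1, 0, 0, 0, 0)ᵀ

Let N = A − (0)·I. We want v_2 with N^2 v_2 = 0 but N^1 v_2 ≠ 0; then v_{j-1} := N · v_j for j = 2, …, 2.

Pick v_2 = (1, 0, 0, 0, 0)ᵀ.
Then v_1 = N · v_2 = (-1, 1, -1, 1, -1)ᵀ.

Sanity check: (A − (0)·I) v_1 = (0, 0, 0, 0, 0)ᵀ = 0. ✓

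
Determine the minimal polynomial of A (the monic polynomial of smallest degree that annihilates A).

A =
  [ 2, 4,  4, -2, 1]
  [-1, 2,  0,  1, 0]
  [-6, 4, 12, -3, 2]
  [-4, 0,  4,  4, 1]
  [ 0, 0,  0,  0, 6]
x^5 - 26*x^4 + 268*x^3 - 1368*x^2 + 3456*x - 3456

The characteristic polynomial is χ_A(x) = (x - 6)^3*(x - 4)^2, so the eigenvalues are known. The minimal polynomial is
  m_A(x) = Π_λ (x − λ)^{k_λ}
where k_λ is the size of the *largest* Jordan block for λ (equivalently, the smallest k with (A − λI)^k v = 0 for every generalised eigenvector v of λ).

  λ = 4: largest Jordan block has size 2, contributing (x − 4)^2
  λ = 6: largest Jordan block has size 3, contributing (x − 6)^3

So m_A(x) = (x - 6)^3*(x - 4)^2 = x^5 - 26*x^4 + 268*x^3 - 1368*x^2 + 3456*x - 3456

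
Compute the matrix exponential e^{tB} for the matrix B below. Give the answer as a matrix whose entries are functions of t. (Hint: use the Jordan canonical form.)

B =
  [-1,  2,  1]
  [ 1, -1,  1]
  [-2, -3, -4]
e^{tB} =
  [t^2*exp(-2*t)/2 + t*exp(-2*t) + exp(-2*t), t^2*exp(-2*t)/2 + 2*t*exp(-2*t), t^2*exp(-2*t)/2 + t*exp(-2*t)]
  [t*exp(-2*t), t*exp(-2*t) + exp(-2*t), t*exp(-2*t)]
  [-t^2*exp(-2*t)/2 - 2*t*exp(-2*t), -t^2*exp(-2*t)/2 - 3*t*exp(-2*t), -t^2*exp(-2*t)/2 - 2*t*exp(-2*t) + exp(-2*t)]

Strategy: write B = P · J · P⁻¹ where J is a Jordan canonical form, so e^{tB} = P · e^{tJ} · P⁻¹, and e^{tJ} can be computed block-by-block.

B has Jordan form
J =
  [-2,  1,  0]
  [ 0, -2,  1]
  [ 0,  0, -2]
(up to reordering of blocks).

Per-block formulas:
  For a 3×3 Jordan block J_3(-2): exp(t · J_3(-2)) = e^(-2t)·(I + t·N + (t^2/2)·N^2), where N is the 3×3 nilpotent shift.

After assembling e^{tJ} and conjugating by P, we get:

e^{tB} =
  [t^2*exp(-2*t)/2 + t*exp(-2*t) + exp(-2*t), t^2*exp(-2*t)/2 + 2*t*exp(-2*t), t^2*exp(-2*t)/2 + t*exp(-2*t)]
  [t*exp(-2*t), t*exp(-2*t) + exp(-2*t), t*exp(-2*t)]
  [-t^2*exp(-2*t)/2 - 2*t*exp(-2*t), -t^2*exp(-2*t)/2 - 3*t*exp(-2*t), -t^2*exp(-2*t)/2 - 2*t*exp(-2*t) + exp(-2*t)]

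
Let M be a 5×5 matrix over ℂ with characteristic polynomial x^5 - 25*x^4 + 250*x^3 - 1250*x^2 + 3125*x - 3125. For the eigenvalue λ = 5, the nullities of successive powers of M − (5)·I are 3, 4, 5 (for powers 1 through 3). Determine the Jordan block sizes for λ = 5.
Block sizes for λ = 5: [3, 1, 1]

From the dimensions of kernels of powers, the number of Jordan blocks of size at least j is d_j − d_{j−1} where d_j = dim ker(N^j) (with d_0 = 0). Computing the differences gives [3, 1, 1].
The number of blocks of size exactly k is (#blocks of size ≥ k) − (#blocks of size ≥ k + 1), so the partition is: 2 block(s) of size 1, 1 block(s) of size 3.
In nonincreasing order the block sizes are [3, 1, 1].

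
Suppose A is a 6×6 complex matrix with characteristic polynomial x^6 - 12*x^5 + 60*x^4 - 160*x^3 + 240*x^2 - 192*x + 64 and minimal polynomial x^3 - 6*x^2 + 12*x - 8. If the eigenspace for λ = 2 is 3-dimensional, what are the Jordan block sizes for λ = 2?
Block sizes for λ = 2: [3, 2, 1]

Step 1 — from the characteristic polynomial, algebraic multiplicity of λ = 2 is 6. From dim ker(A − (2)·I) = 3, there are exactly 3 Jordan blocks for λ = 2.
Step 2 — from the minimal polynomial, the factor (x − 2)^3 tells us the largest block for λ = 2 has size 3.
Step 3 — with total size 6, 3 blocks, and largest block 3, the block sizes (in nonincreasing order) are [3, 2, 1].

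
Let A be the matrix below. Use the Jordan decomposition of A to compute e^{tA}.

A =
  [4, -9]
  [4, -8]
e^{tA} =
  [6*t*exp(-2*t) + exp(-2*t), -9*t*exp(-2*t)]
  [4*t*exp(-2*t), -6*t*exp(-2*t) + exp(-2*t)]

Strategy: write A = P · J · P⁻¹ where J is a Jordan canonical form, so e^{tA} = P · e^{tJ} · P⁻¹, and e^{tJ} can be computed block-by-block.

A has Jordan form
J =
  [-2,  1]
  [ 0, -2]
(up to reordering of blocks).

Per-block formulas:
  For a 2×2 Jordan block J_2(-2): exp(t · J_2(-2)) = e^(-2t)·(I + t·N), where N is the 2×2 nilpotent shift.

After assembling e^{tJ} and conjugating by P, we get:

e^{tA} =
  [6*t*exp(-2*t) + exp(-2*t), -9*t*exp(-2*t)]
  [4*t*exp(-2*t), -6*t*exp(-2*t) + exp(-2*t)]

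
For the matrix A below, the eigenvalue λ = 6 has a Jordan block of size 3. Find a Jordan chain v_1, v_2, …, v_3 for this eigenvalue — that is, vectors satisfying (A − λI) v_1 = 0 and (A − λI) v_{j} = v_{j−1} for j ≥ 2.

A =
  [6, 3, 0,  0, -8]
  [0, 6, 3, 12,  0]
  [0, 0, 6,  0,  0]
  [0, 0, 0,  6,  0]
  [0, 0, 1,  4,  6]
A Jordan chain for λ = 6 of length 3:
v_1 = (1, 0, 0, 0, 0)ᵀ
v_2 = (0, 3, 0, 0, 1)ᵀ
v_3 = (0, 0, 1, 0, 0)ᵀ

Let N = A − (6)·I. We want v_3 with N^3 v_3 = 0 but N^2 v_3 ≠ 0; then v_{j-1} := N · v_j for j = 3, …, 2.

Pick v_3 = (0, 0, 1, 0, 0)ᵀ.
Then v_2 = N · v_3 = (0, 3, 0, 0, 1)ᵀ.
Then v_1 = N · v_2 = (1, 0, 0, 0, 0)ᵀ.

Sanity check: (A − (6)·I) v_1 = (0, 0, 0, 0, 0)ᵀ = 0. ✓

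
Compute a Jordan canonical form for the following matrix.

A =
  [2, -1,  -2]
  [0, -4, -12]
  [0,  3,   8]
J_2(2) ⊕ J_1(2)

The characteristic polynomial is
  det(x·I − A) = x^3 - 6*x^2 + 12*x - 8 = (x - 2)^3

Eigenvalues and multiplicities (the geometric multiplicity of λ is n − rank(A − λI), which equals the number of Jordan blocks for λ):
  λ = 2: algebraic multiplicity = 3, geometric multiplicity = 2

Determining the block sizes for each eigenvalue:
  λ = 2: 2 blocks summing to 3 forces exactly one block of size 2 and the rest size 1 → block sizes [2, 1]

Assembling the blocks gives a Jordan form
J =
  [2, 1, 0]
  [0, 2, 0]
  [0, 0, 2]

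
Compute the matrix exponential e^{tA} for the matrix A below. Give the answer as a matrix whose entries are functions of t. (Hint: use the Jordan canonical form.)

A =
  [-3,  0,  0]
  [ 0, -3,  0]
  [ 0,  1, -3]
e^{tA} =
  [exp(-3*t), 0, 0]
  [0, exp(-3*t), 0]
  [0, t*exp(-3*t), exp(-3*t)]

Strategy: write A = P · J · P⁻¹ where J is a Jordan canonical form, so e^{tA} = P · e^{tJ} · P⁻¹, and e^{tJ} can be computed block-by-block.

A has Jordan form
J =
  [-3,  1,  0]
  [ 0, -3,  0]
  [ 0,  0, -3]
(up to reordering of blocks).

Per-block formulas:
  For a 1×1 block at λ = -3: exp(t · [-3]) = [e^(-3t)].
  For a 2×2 Jordan block J_2(-3): exp(t · J_2(-3)) = e^(-3t)·(I + t·N), where N is the 2×2 nilpotent shift.

After assembling e^{tJ} and conjugating by P, we get:

e^{tA} =
  [exp(-3*t), 0, 0]
  [0, exp(-3*t), 0]
  [0, t*exp(-3*t), exp(-3*t)]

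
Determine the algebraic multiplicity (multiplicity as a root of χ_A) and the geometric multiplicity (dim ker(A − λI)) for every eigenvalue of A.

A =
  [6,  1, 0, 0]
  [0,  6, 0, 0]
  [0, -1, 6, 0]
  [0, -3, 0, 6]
λ = 6: alg = 4, geom = 3

Step 1 — factor the characteristic polynomial to read off the algebraic multiplicities:
  χ_A(x) = (x - 6)^4

Step 2 — compute geometric multiplicities via the rank-nullity identity g(λ) = n − rank(A − λI):
  rank(A − (6)·I) = 1, so dim ker(A − (6)·I) = n − 1 = 3

Summary:
  λ = 6: algebraic multiplicity = 4, geometric multiplicity = 3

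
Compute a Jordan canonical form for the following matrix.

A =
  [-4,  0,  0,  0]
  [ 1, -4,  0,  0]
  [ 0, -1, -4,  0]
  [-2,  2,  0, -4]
J_3(-4) ⊕ J_1(-4)

The characteristic polynomial is
  det(x·I − A) = x^4 + 16*x^3 + 96*x^2 + 256*x + 256 = (x + 4)^4

Eigenvalues and multiplicities (the geometric multiplicity of λ is n − rank(A − λI), which equals the number of Jordan blocks for λ):
  λ = -4: algebraic multiplicity = 4, geometric multiplicity = 2

Determining the block sizes for each eigenvalue:
  λ = -4: with am = 4 and gm = 2, the partition is not yet determined (e.g. several partitions of 4 into 2 parts exist). Let N = A − (-4)·I. Computing rank(N^1) = 2, rank(N^2) = 1, rank(N^3) = 0; the number of blocks of size ≥ j is rank(N^{j−1}) − rank(N^j), giving [2, 1, 1]. So we have 1 block(s) of size 3, 1 block(s) of size 1 → block sizes [3, 1]

Assembling the blocks gives a Jordan form
J =
  [-4,  1,  0,  0]
  [ 0, -4,  1,  0]
  [ 0,  0, -4,  0]
  [ 0,  0,  0, -4]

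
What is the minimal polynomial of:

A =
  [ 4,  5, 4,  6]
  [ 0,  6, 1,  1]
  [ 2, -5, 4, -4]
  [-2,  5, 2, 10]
x^3 - 18*x^2 + 108*x - 216

The characteristic polynomial is χ_A(x) = (x - 6)^4, so the eigenvalues are known. The minimal polynomial is
  m_A(x) = Π_λ (x − λ)^{k_λ}
where k_λ is the size of the *largest* Jordan block for λ (equivalently, the smallest k with (A − λI)^k v = 0 for every generalised eigenvector v of λ).

  λ = 6: largest Jordan block has size 3, contributing (x − 6)^3

So m_A(x) = (x - 6)^3 = x^3 - 18*x^2 + 108*x - 216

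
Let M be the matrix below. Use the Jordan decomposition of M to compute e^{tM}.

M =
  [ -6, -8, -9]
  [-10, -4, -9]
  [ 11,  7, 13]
e^{tM} =
  [-t*exp(4*t) + exp(-5*t), t*exp(4*t) - exp(4*t) + exp(-5*t), -exp(4*t) + exp(-5*t)]
  [-t*exp(4*t) - exp(4*t) + exp(-5*t), t*exp(4*t) + exp(-5*t), -exp(4*t) + exp(-5*t)]
  [2*t*exp(4*t) + exp(4*t) - exp(-5*t), -2*t*exp(4*t) + exp(4*t) - exp(-5*t), 2*exp(4*t) - exp(-5*t)]

Strategy: write M = P · J · P⁻¹ where J is a Jordan canonical form, so e^{tM} = P · e^{tJ} · P⁻¹, and e^{tJ} can be computed block-by-block.

M has Jordan form
J =
  [-5, 0, 0]
  [ 0, 4, 1]
  [ 0, 0, 4]
(up to reordering of blocks).

Per-block formulas:
  For a 2×2 Jordan block J_2(4): exp(t · J_2(4)) = e^(4t)·(I + t·N), where N is the 2×2 nilpotent shift.
  For a 1×1 block at λ = -5: exp(t · [-5]) = [e^(-5t)].

After assembling e^{tJ} and conjugating by P, we get:

e^{tM} =
  [-t*exp(4*t) + exp(-5*t), t*exp(4*t) - exp(4*t) + exp(-5*t), -exp(4*t) + exp(-5*t)]
  [-t*exp(4*t) - exp(4*t) + exp(-5*t), t*exp(4*t) + exp(-5*t), -exp(4*t) + exp(-5*t)]
  [2*t*exp(4*t) + exp(4*t) - exp(-5*t), -2*t*exp(4*t) + exp(4*t) - exp(-5*t), 2*exp(4*t) - exp(-5*t)]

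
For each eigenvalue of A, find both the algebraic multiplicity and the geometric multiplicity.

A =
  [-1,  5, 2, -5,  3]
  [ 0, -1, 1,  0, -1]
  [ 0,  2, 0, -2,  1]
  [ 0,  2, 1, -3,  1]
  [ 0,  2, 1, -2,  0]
λ = -1: alg = 5, geom = 3

Step 1 — factor the characteristic polynomial to read off the algebraic multiplicities:
  χ_A(x) = (x + 1)^5

Step 2 — compute geometric multiplicities via the rank-nullity identity g(λ) = n − rank(A − λI):
  rank(A − (-1)·I) = 2, so dim ker(A − (-1)·I) = n − 2 = 3

Summary:
  λ = -1: algebraic multiplicity = 5, geometric multiplicity = 3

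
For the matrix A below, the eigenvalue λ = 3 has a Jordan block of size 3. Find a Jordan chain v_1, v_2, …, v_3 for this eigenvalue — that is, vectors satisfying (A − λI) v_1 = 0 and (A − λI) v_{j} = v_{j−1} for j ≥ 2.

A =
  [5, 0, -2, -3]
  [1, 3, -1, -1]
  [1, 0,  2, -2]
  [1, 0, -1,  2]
A Jordan chain for λ = 3 of length 3:
v_1 = (-1, 0, -1, 0)ᵀ
v_2 = (2, 1, 1, 1)ᵀ
v_3 = (1, 0, 0, 0)ᵀ

Let N = A − (3)·I. We want v_3 with N^3 v_3 = 0 but N^2 v_3 ≠ 0; then v_{j-1} := N · v_j for j = 3, …, 2.

Pick v_3 = (1, 0, 0, 0)ᵀ.
Then v_2 = N · v_3 = (2, 1, 1, 1)ᵀ.
Then v_1 = N · v_2 = (-1, 0, -1, 0)ᵀ.

Sanity check: (A − (3)·I) v_1 = (0, 0, 0, 0)ᵀ = 0. ✓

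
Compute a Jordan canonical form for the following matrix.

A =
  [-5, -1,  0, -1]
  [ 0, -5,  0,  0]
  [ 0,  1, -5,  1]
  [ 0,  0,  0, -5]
J_2(-5) ⊕ J_1(-5) ⊕ J_1(-5)

The characteristic polynomial is
  det(x·I − A) = x^4 + 20*x^3 + 150*x^2 + 500*x + 625 = (x + 5)^4

Eigenvalues and multiplicities (the geometric multiplicity of λ is n − rank(A − λI), which equals the number of Jordan blocks for λ):
  λ = -5: algebraic multiplicity = 4, geometric multiplicity = 3

Determining the block sizes for each eigenvalue:
  λ = -5: 3 blocks summing to 4 forces exactly one block of size 2 and the rest size 1 → block sizes [2, 1, 1]

Assembling the blocks gives a Jordan form
J =
  [-5,  1,  0,  0]
  [ 0, -5,  0,  0]
  [ 0,  0, -5,  0]
  [ 0,  0,  0, -5]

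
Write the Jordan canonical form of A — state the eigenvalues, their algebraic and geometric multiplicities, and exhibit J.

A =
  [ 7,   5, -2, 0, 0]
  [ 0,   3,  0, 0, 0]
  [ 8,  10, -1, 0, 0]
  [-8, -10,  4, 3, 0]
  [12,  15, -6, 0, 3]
J_2(3) ⊕ J_1(3) ⊕ J_1(3) ⊕ J_1(3)

The characteristic polynomial is
  det(x·I − A) = x^5 - 15*x^4 + 90*x^3 - 270*x^2 + 405*x - 243 = (x - 3)^5

Eigenvalues and multiplicities (the geometric multiplicity of λ is n − rank(A − λI), which equals the number of Jordan blocks for λ):
  λ = 3: algebraic multiplicity = 5, geometric multiplicity = 4

Determining the block sizes for each eigenvalue:
  λ = 3: 4 blocks summing to 5 forces exactly one block of size 2 and the rest size 1 → block sizes [2, 1, 1, 1]

Assembling the blocks gives a Jordan form
J =
  [3, 1, 0, 0, 0]
  [0, 3, 0, 0, 0]
  [0, 0, 3, 0, 0]
  [0, 0, 0, 3, 0]
  [0, 0, 0, 0, 3]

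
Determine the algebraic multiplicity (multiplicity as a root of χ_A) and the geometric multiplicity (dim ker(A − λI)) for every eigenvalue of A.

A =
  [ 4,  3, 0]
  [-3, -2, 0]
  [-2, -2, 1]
λ = 1: alg = 3, geom = 2

Step 1 — factor the characteristic polynomial to read off the algebraic multiplicities:
  χ_A(x) = (x - 1)^3

Step 2 — compute geometric multiplicities via the rank-nullity identity g(λ) = n − rank(A − λI):
  rank(A − (1)·I) = 1, so dim ker(A − (1)·I) = n − 1 = 2

Summary:
  λ = 1: algebraic multiplicity = 3, geometric multiplicity = 2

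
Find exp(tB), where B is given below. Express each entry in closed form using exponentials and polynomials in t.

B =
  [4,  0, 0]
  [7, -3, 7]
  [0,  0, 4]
e^{tB} =
  [exp(4*t), 0, 0]
  [exp(4*t) - exp(-3*t), exp(-3*t), exp(4*t) - exp(-3*t)]
  [0, 0, exp(4*t)]

Strategy: write B = P · J · P⁻¹ where J is a Jordan canonical form, so e^{tB} = P · e^{tJ} · P⁻¹, and e^{tJ} can be computed block-by-block.

B has Jordan form
J =
  [-3, 0, 0]
  [ 0, 4, 0]
  [ 0, 0, 4]
(up to reordering of blocks).

Per-block formulas:
  For a 1×1 block at λ = 4: exp(t · [4]) = [e^(4t)].
  For a 1×1 block at λ = -3: exp(t · [-3]) = [e^(-3t)].

After assembling e^{tJ} and conjugating by P, we get:

e^{tB} =
  [exp(4*t), 0, 0]
  [exp(4*t) - exp(-3*t), exp(-3*t), exp(4*t) - exp(-3*t)]
  [0, 0, exp(4*t)]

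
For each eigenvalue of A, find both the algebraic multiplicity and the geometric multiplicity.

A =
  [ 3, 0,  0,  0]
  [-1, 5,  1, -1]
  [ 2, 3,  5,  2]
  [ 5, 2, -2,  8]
λ = 3: alg = 1, geom = 1; λ = 6: alg = 3, geom = 1

Step 1 — factor the characteristic polynomial to read off the algebraic multiplicities:
  χ_A(x) = (x - 6)^3*(x - 3)

Step 2 — compute geometric multiplicities via the rank-nullity identity g(λ) = n − rank(A − λI):
  rank(A − (3)·I) = 3, so dim ker(A − (3)·I) = n − 3 = 1
  rank(A − (6)·I) = 3, so dim ker(A − (6)·I) = n − 3 = 1

Summary:
  λ = 3: algebraic multiplicity = 1, geometric multiplicity = 1
  λ = 6: algebraic multiplicity = 3, geometric multiplicity = 1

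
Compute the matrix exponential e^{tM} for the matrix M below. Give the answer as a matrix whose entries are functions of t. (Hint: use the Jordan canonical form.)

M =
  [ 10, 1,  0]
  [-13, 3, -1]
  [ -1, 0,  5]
e^{tM} =
  [3*t^2*exp(6*t)/2 + 4*t*exp(6*t) + exp(6*t), t^2*exp(6*t)/2 + t*exp(6*t), -t^2*exp(6*t)/2]
  [-6*t^2*exp(6*t) - 13*t*exp(6*t), -2*t^2*exp(6*t) - 3*t*exp(6*t) + exp(6*t), 2*t^2*exp(6*t) - t*exp(6*t)]
  [-3*t^2*exp(6*t)/2 - t*exp(6*t), -t^2*exp(6*t)/2, t^2*exp(6*t)/2 - t*exp(6*t) + exp(6*t)]

Strategy: write M = P · J · P⁻¹ where J is a Jordan canonical form, so e^{tM} = P · e^{tJ} · P⁻¹, and e^{tJ} can be computed block-by-block.

M has Jordan form
J =
  [6, 1, 0]
  [0, 6, 1]
  [0, 0, 6]
(up to reordering of blocks).

Per-block formulas:
  For a 3×3 Jordan block J_3(6): exp(t · J_3(6)) = e^(6t)·(I + t·N + (t^2/2)·N^2), where N is the 3×3 nilpotent shift.

After assembling e^{tJ} and conjugating by P, we get:

e^{tM} =
  [3*t^2*exp(6*t)/2 + 4*t*exp(6*t) + exp(6*t), t^2*exp(6*t)/2 + t*exp(6*t), -t^2*exp(6*t)/2]
  [-6*t^2*exp(6*t) - 13*t*exp(6*t), -2*t^2*exp(6*t) - 3*t*exp(6*t) + exp(6*t), 2*t^2*exp(6*t) - t*exp(6*t)]
  [-3*t^2*exp(6*t)/2 - t*exp(6*t), -t^2*exp(6*t)/2, t^2*exp(6*t)/2 - t*exp(6*t) + exp(6*t)]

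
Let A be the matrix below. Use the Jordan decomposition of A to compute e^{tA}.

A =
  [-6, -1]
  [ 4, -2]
e^{tA} =
  [-2*t*exp(-4*t) + exp(-4*t), -t*exp(-4*t)]
  [4*t*exp(-4*t), 2*t*exp(-4*t) + exp(-4*t)]

Strategy: write A = P · J · P⁻¹ where J is a Jordan canonical form, so e^{tA} = P · e^{tJ} · P⁻¹, and e^{tJ} can be computed block-by-block.

A has Jordan form
J =
  [-4,  1]
  [ 0, -4]
(up to reordering of blocks).

Per-block formulas:
  For a 2×2 Jordan block J_2(-4): exp(t · J_2(-4)) = e^(-4t)·(I + t·N), where N is the 2×2 nilpotent shift.

After assembling e^{tJ} and conjugating by P, we get:

e^{tA} =
  [-2*t*exp(-4*t) + exp(-4*t), -t*exp(-4*t)]
  [4*t*exp(-4*t), 2*t*exp(-4*t) + exp(-4*t)]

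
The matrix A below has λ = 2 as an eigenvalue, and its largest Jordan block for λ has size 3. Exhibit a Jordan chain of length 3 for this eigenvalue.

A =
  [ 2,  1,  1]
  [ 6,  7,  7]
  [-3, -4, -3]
A Jordan chain for λ = 2 of length 3:
v_1 = (3, 9, -9)ᵀ
v_2 = (0, 6, -3)ᵀ
v_3 = (1, 0, 0)ᵀ

Let N = A − (2)·I. We want v_3 with N^3 v_3 = 0 but N^2 v_3 ≠ 0; then v_{j-1} := N · v_j for j = 3, …, 2.

Pick v_3 = (1, 0, 0)ᵀ.
Then v_2 = N · v_3 = (0, 6, -3)ᵀ.
Then v_1 = N · v_2 = (3, 9, -9)ᵀ.

Sanity check: (A − (2)·I) v_1 = (0, 0, 0)ᵀ = 0. ✓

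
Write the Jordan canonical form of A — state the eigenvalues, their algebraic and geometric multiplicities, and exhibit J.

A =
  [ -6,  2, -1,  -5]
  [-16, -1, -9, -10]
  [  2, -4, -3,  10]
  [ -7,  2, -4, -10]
J_3(-5) ⊕ J_1(-5)

The characteristic polynomial is
  det(x·I − A) = x^4 + 20*x^3 + 150*x^2 + 500*x + 625 = (x + 5)^4

Eigenvalues and multiplicities (the geometric multiplicity of λ is n − rank(A − λI), which equals the number of Jordan blocks for λ):
  λ = -5: algebraic multiplicity = 4, geometric multiplicity = 2

Determining the block sizes for each eigenvalue:
  λ = -5: with am = 4 and gm = 2, the partition is not yet determined (e.g. several partitions of 4 into 2 parts exist). Let N = A − (-5)·I. Computing rank(N^1) = 2, rank(N^2) = 1, rank(N^3) = 0; the number of blocks of size ≥ j is rank(N^{j−1}) − rank(N^j), giving [2, 1, 1]. So we have 1 block(s) of size 3, 1 block(s) of size 1 → block sizes [3, 1]

Assembling the blocks gives a Jordan form
J =
  [-5,  1,  0,  0]
  [ 0, -5,  1,  0]
  [ 0,  0, -5,  0]
  [ 0,  0,  0, -5]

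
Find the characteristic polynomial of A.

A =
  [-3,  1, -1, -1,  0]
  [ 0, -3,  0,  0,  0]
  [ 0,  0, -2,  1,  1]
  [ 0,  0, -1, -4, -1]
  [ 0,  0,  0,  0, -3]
x^5 + 15*x^4 + 90*x^3 + 270*x^2 + 405*x + 243

Expanding det(x·I − A) (e.g. by cofactor expansion or by noting that A is similar to its Jordan form J, which has the same characteristic polynomial as A) gives
  χ_A(x) = x^5 + 15*x^4 + 90*x^3 + 270*x^2 + 405*x + 243
which factors as (x + 3)^5. The eigenvalues (with algebraic multiplicities) are λ = -3 with multiplicity 5.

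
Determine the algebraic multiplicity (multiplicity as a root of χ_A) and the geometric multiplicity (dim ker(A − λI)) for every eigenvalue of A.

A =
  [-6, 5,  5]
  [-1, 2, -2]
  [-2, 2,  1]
λ = -1: alg = 3, geom = 1

Step 1 — factor the characteristic polynomial to read off the algebraic multiplicities:
  χ_A(x) = (x + 1)^3

Step 2 — compute geometric multiplicities via the rank-nullity identity g(λ) = n − rank(A − λI):
  rank(A − (-1)·I) = 2, so dim ker(A − (-1)·I) = n − 2 = 1

Summary:
  λ = -1: algebraic multiplicity = 3, geometric multiplicity = 1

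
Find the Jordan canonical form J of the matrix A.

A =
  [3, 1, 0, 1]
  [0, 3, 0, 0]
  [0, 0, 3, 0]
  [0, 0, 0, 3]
J_2(3) ⊕ J_1(3) ⊕ J_1(3)

The characteristic polynomial is
  det(x·I − A) = x^4 - 12*x^3 + 54*x^2 - 108*x + 81 = (x - 3)^4

Eigenvalues and multiplicities (the geometric multiplicity of λ is n − rank(A − λI), which equals the number of Jordan blocks for λ):
  λ = 3: algebraic multiplicity = 4, geometric multiplicity = 3

Determining the block sizes for each eigenvalue:
  λ = 3: 3 blocks summing to 4 forces exactly one block of size 2 and the rest size 1 → block sizes [2, 1, 1]

Assembling the blocks gives a Jordan form
J =
  [3, 1, 0, 0]
  [0, 3, 0, 0]
  [0, 0, 3, 0]
  [0, 0, 0, 3]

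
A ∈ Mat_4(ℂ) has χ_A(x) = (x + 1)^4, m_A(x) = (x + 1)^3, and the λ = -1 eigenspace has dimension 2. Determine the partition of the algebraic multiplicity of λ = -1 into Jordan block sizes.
Block sizes for λ = -1: [3, 1]

Step 1 — from the characteristic polynomial, algebraic multiplicity of λ = -1 is 4. From dim ker(A − (-1)·I) = 2, there are exactly 2 Jordan blocks for λ = -1.
Step 2 — from the minimal polynomial, the factor (x + 1)^3 tells us the largest block for λ = -1 has size 3.
Step 3 — with total size 4, 2 blocks, and largest block 3, the block sizes (in nonincreasing order) are [3, 1].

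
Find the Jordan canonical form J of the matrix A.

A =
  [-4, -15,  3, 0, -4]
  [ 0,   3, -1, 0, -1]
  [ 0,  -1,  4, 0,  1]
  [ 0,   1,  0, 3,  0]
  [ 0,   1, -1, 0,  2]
J_1(-4) ⊕ J_3(3) ⊕ J_1(3)

The characteristic polynomial is
  det(x·I − A) = x^5 - 8*x^4 + 6*x^3 + 108*x^2 - 351*x + 324 = (x - 3)^4*(x + 4)

Eigenvalues and multiplicities (the geometric multiplicity of λ is n − rank(A − λI), which equals the number of Jordan blocks for λ):
  λ = -4: algebraic multiplicity = 1, geometric multiplicity = 1
  λ = 3: algebraic multiplicity = 4, geometric multiplicity = 2

Determining the block sizes for each eigenvalue:
  λ = -4: one block (gm = 1), so the single block has size am = 1 → block sizes [1]
  λ = 3: with am = 4 and gm = 2, the partition is not yet determined (e.g. several partitions of 4 into 2 parts exist). Let N = A − (3)·I. Computing rank(N^1) = 3, rank(N^2) = 2, rank(N^3) = 1; the number of blocks of size ≥ j is rank(N^{j−1}) − rank(N^j), giving [2, 1, 1]. So we have 1 block(s) of size 3, 1 block(s) of size 1 → block sizes [3, 1]

Assembling the blocks gives a Jordan form
J =
  [-4, 0, 0, 0, 0]
  [ 0, 3, 1, 0, 0]
  [ 0, 0, 3, 1, 0]
  [ 0, 0, 0, 3, 0]
  [ 0, 0, 0, 0, 3]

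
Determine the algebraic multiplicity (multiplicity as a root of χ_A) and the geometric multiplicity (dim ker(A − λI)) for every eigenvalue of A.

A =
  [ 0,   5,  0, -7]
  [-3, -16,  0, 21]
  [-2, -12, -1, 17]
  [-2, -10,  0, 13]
λ = -1: alg = 4, geom = 2

Step 1 — factor the characteristic polynomial to read off the algebraic multiplicities:
  χ_A(x) = (x + 1)^4

Step 2 — compute geometric multiplicities via the rank-nullity identity g(λ) = n − rank(A − λI):
  rank(A − (-1)·I) = 2, so dim ker(A − (-1)·I) = n − 2 = 2

Summary:
  λ = -1: algebraic multiplicity = 4, geometric multiplicity = 2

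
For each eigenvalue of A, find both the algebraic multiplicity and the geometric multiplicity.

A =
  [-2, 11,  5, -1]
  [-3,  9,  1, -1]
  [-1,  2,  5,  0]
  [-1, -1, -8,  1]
λ = 3: alg = 3, geom = 1; λ = 4: alg = 1, geom = 1

Step 1 — factor the characteristic polynomial to read off the algebraic multiplicities:
  χ_A(x) = (x - 4)*(x - 3)^3

Step 2 — compute geometric multiplicities via the rank-nullity identity g(λ) = n − rank(A − λI):
  rank(A − (3)·I) = 3, so dim ker(A − (3)·I) = n − 3 = 1
  rank(A − (4)·I) = 3, so dim ker(A − (4)·I) = n − 3 = 1

Summary:
  λ = 3: algebraic multiplicity = 3, geometric multiplicity = 1
  λ = 4: algebraic multiplicity = 1, geometric multiplicity = 1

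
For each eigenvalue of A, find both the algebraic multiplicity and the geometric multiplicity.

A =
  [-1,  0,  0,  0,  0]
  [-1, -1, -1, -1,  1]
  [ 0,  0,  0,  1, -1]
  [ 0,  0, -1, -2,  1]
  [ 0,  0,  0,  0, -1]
λ = -1: alg = 5, geom = 3

Step 1 — factor the characteristic polynomial to read off the algebraic multiplicities:
  χ_A(x) = (x + 1)^5

Step 2 — compute geometric multiplicities via the rank-nullity identity g(λ) = n − rank(A − λI):
  rank(A − (-1)·I) = 2, so dim ker(A − (-1)·I) = n − 2 = 3

Summary:
  λ = -1: algebraic multiplicity = 5, geometric multiplicity = 3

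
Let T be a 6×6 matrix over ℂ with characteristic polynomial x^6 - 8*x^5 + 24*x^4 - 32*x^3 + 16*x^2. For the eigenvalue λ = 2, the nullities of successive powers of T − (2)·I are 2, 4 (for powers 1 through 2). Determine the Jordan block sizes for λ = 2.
Block sizes for λ = 2: [2, 2]

From the dimensions of kernels of powers, the number of Jordan blocks of size at least j is d_j − d_{j−1} where d_j = dim ker(N^j) (with d_0 = 0). Computing the differences gives [2, 2].
The number of blocks of size exactly k is (#blocks of size ≥ k) − (#blocks of size ≥ k + 1), so the partition is: 2 block(s) of size 2.
In nonincreasing order the block sizes are [2, 2].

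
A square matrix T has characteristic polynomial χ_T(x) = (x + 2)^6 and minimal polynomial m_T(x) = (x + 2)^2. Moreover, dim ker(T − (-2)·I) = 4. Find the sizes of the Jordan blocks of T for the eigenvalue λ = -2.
Block sizes for λ = -2: [2, 2, 1, 1]

Step 1 — from the characteristic polynomial, algebraic multiplicity of λ = -2 is 6. From dim ker(T − (-2)·I) = 4, there are exactly 4 Jordan blocks for λ = -2.
Step 2 — from the minimal polynomial, the factor (x + 2)^2 tells us the largest block for λ = -2 has size 2.
Step 3 — with total size 6, 4 blocks, and largest block 2, the block sizes (in nonincreasing order) are [2, 2, 1, 1].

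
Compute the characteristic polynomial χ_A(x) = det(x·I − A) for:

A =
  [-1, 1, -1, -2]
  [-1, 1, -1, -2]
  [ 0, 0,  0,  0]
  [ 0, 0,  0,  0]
x^4

Expanding det(x·I − A) (e.g. by cofactor expansion or by noting that A is similar to its Jordan form J, which has the same characteristic polynomial as A) gives
  χ_A(x) = x^4
which factors as x^4. The eigenvalues (with algebraic multiplicities) are λ = 0 with multiplicity 4.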